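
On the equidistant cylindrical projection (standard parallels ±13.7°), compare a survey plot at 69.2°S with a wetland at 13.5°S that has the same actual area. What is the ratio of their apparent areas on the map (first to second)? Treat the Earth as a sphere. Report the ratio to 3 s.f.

In the equirectangular projection with standard parallel φ₀ = 13.7° (x = Rλ cos φ₀, y = Rφ), meridians are true-scale (h = 1) and the parallel scale is k = cos φ₀ / cos φ.
Areal scale at 69.2°: h·k = 1.000 × 2.736 = 2.736.
Areal scale at 13.5°: h·k = 1.000 × 0.9992 = 0.9992.
Ratio = 2.736/0.9992 ≈ 2.74.

2.74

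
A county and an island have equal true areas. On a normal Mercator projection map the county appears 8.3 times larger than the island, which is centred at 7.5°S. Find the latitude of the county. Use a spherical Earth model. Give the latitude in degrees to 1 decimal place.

69.9°

On Mercator, (apparent₁)/(apparent₂) = sec²φ₁ / sec²φ₂ when true areas are equal.
cos²φ₂ / cos²φ₁ = 8.3  ⇒  cos φ₁ = cos 7.5° / √8.3 = 0.9914/2.881 = 0.3441.
φ₁ = arccos(0.3441) ≈ 69.9°.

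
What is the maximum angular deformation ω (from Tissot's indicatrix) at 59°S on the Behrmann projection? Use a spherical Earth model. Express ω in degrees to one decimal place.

57.0°

Behrmann is a cylindrical equal-area projection with standard parallels at ±30°. A cylindrical equal-area projection with standard parallel φ₀ has meridian scale h = cos φ / cos φ₀ and parallel scale k = cos φ₀ / cos φ (so areas are preserved, h·k = 1).
At 59°: h = 0.5947, k = 1.681; principal scales a = 1.681, b = 0.5947.
sin(ω/2) = (a − b)/(a + b) = 1.087/2.276 = 0.4774, so ω = 2 arcsin(0.4774) ≈ 57.0°.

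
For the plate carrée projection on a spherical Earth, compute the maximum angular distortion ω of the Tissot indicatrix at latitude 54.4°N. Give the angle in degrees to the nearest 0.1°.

In the plate carrée (x = Rλ, y = Rφ), meridians are true-scale (h = 1) and parallels are stretched by k = sec φ.
At 54.4°: h = 1.000, k = 1.718; principal scales a = 1.718, b = 1.000.
sin(ω/2) = (a − b)/(a + b) = 0.7179/2.718 = 0.2641, so ω = 2 arcsin(0.2641) ≈ 30.6°.

30.6°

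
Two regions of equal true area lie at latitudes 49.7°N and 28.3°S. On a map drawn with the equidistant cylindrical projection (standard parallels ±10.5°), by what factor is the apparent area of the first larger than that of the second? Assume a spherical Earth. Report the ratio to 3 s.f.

1.36

With standard parallel φ₀ = 10.5°, the equirectangular projection gives x = Rλ cos φ₀, y = Rφ, so h = 1 and k = cos 10.5° / cos φ.
Areal scale at 49.7°: h·k = 1.000 × 1.520 = 1.520.
Areal scale at 28.3°: h·k = 1.000 × 1.117 = 1.117.
Ratio = 1.520/1.117 ≈ 1.36.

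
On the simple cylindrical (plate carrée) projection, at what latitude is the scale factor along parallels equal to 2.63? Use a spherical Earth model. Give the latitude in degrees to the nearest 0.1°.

Plate carrée: h = 1, k = sec φ along parallels.
sec φ = 2.63  ⇒  cos φ = 0.3802  ⇒  φ ≈ 67.7°.

67.7°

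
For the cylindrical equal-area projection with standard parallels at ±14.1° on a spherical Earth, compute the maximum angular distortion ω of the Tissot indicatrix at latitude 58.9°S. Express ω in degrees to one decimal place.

67.8°

For cylindrical equal-area with standard parallel φ₀, h = cos φ / cos φ₀ and k = cos φ₀ / cos φ, so h·k = 1.
At 58.9°: h = 0.5326, k = 1.878; principal scales a = 1.878, b = 0.5326.
sin(ω/2) = (a − b)/(a + b) = 1.345/2.410 = 0.5581, so ω = 2 arcsin(0.5581) ≈ 67.8°.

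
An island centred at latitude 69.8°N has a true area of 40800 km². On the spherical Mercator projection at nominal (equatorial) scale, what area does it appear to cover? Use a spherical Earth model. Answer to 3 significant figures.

Mercator is conformal, so the point scale is isotropic: h = k = sec φ = 1/cos φ.
Areal scale = k² = sec²φ = 1/cos²(69.8°) = 1/0.3453² = 8.387.
Apparent area = 40800 × 8.387 ≈ 342000 km².

342000 km²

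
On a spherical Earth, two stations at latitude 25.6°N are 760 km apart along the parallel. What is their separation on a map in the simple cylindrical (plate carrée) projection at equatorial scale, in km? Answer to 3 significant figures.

843 km

For the equirectangular projection with φ₀ = 0 (plate carrée), h = 1 along meridians and k = sec φ along parallels.
Along the parallel, k = sec 25.6° = 1/0.9018 = 1.109.
Map distance = 760 × 1.109 ≈ 843 km.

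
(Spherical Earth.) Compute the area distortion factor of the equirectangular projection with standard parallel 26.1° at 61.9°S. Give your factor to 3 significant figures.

With standard parallel φ₀ = 26.1°, the equirectangular projection gives x = Rλ cos φ₀, y = Rφ, so h = 1 and k = cos 26.1° / cos φ.
Areal scale = h·k = 1 × cos φ₀ / cos φ; at 61.9°, h = 1.000, k = 1.907, so h·k = 1.907.

1.91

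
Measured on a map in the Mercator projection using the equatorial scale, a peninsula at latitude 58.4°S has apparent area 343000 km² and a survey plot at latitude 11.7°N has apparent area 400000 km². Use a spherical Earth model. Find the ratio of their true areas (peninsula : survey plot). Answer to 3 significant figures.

On Mercator the areal scale is sec²φ, so true area = apparent × cos²φ.
True area of peninsula: 343000 × cos²(58.4°) = 343000 × 0.2746 = 94170 km².
True area of survey plot: 400000 × cos²(11.7°) = 400000 × 0.9589 = 383600 km².
Ratio = 94170 / 383600 ≈ 0.246.

0.246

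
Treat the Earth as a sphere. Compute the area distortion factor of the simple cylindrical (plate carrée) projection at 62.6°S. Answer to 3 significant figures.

2.17

For the equirectangular projection with φ₀ = 0 (plate carrée), h = 1 along meridians and k = sec φ along parallels.
Areal scale = h·k = 1 × sec φ; at 62.6°, h = 1.000, k = 2.173, so h·k = 2.173.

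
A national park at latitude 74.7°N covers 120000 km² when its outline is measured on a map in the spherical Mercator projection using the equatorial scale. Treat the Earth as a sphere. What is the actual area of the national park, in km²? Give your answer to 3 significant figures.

8360 km²

Mercator is conformal, so the point scale is isotropic: h = k = sec φ = 1/cos φ.
Areal scale = k² = sec²φ = 1/cos²(74.7°) = 1/0.2639² = 14.36.
True area = apparent / (areal scale) = 120000 / 14.36 ≈ 8360 km².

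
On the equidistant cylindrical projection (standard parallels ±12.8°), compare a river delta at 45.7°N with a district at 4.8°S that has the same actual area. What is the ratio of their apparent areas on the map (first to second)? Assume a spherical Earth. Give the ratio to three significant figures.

In the equirectangular projection with standard parallel φ₀ = 12.8° (x = Rλ cos φ₀, y = Rφ), meridians are true-scale (h = 1) and the parallel scale is k = cos φ₀ / cos φ.
Areal scale at 45.7°: h·k = 1.000 × 1.396 = 1.396.
Areal scale at 4.8°: h·k = 1.000 × 0.9786 = 0.9786.
Ratio = 1.396/0.9786 ≈ 1.43.

1.43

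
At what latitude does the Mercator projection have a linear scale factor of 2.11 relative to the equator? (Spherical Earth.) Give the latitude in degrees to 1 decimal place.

Mercator scale is k = sec φ = 1/cos φ.
1/cos φ = 2.11  ⇒  cos φ = 0.4739  ⇒  φ = arccos(0.4739) ≈ 61.7°.

61.7°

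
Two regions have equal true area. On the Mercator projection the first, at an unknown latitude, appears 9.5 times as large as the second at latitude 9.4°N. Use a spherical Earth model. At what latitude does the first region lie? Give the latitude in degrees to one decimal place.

71.3°

Mercator areal scale is sec²φ, so apparent-area ratio = sec²φ₁ / sec²φ₂ = cos²φ₂ / cos²φ₁.
cos²φ₂ / cos²φ₁ = 9.5  ⇒  cos φ₁ = cos 9.4° / √9.5 = 0.9866/3.082 = 0.3201.
φ₁ = arccos(0.3201) ≈ 71.3°.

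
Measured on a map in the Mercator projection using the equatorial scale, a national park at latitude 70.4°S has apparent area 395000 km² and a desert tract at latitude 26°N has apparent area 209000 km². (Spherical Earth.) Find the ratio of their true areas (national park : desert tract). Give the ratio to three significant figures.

0.263

Since Mercator area scale is 1/cos²φ, the true area equals the apparent area multiplied by cos²φ.
True area of national park: 395000 × cos²(70.4°) = 395000 × 0.1125 = 44450 km².
True area of desert tract: 209000 × cos²(26°) = 209000 × 0.8078 = 168800 km².
Ratio = 44450 / 168800 ≈ 0.263.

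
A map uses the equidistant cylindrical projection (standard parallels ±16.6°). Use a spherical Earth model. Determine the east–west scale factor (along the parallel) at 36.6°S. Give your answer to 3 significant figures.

1.19

With standard parallel φ₀ = 16.6°, the equirectangular projection gives x = Rλ cos φ₀, y = Rφ, so h = 1 and k = cos 16.6° / cos φ.
k = cos 16.6° / cos 36.6° = 0.9583/0.8028 = 1.194.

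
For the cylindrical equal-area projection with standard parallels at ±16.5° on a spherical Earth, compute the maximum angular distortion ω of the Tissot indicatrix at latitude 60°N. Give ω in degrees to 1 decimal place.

69.8°

For cylindrical equal-area with standard parallel φ₀, h = cos φ / cos φ₀ and k = cos φ₀ / cos φ, so h·k = 1.
At 60°: h = 0.5215, k = 1.918; principal scales a = 1.918, b = 0.5215.
sin(ω/2) = (a − b)/(a + b) = 1.396/2.439 = 0.5724, so ω = 2 arcsin(0.5724) ≈ 69.8°.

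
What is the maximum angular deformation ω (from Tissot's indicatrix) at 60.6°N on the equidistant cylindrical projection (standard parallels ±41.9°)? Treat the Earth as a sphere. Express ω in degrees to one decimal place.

23.7°

The equidistant cylindrical projection with φ₀ = 41.9° has h = 1 (meridians true) and k = cos φ₀ / cos φ along parallels.
At 60.6°: h = 1.000, k = 1.516; principal scales a = 1.516, b = 1.000.
sin(ω/2) = (a − b)/(a + b) = 0.5162/2.516 = 0.2052, so ω = 2 arcsin(0.2052) ≈ 23.7°.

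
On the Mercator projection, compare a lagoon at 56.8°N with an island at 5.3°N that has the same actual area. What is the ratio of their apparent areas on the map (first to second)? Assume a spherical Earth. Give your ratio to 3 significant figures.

3.31

On Mercator, area is exaggerated by sec²φ = 1/cos²φ.
At 56.8°: sec²(56.8°) = 1/0.5476² = 3.335.
At 5.3°: sec²(5.3°) = 1/0.9957² = 1.009.
Ratio = 3.335/1.009 = cos²(5.3°)/cos²(56.8°) ≈ 3.31.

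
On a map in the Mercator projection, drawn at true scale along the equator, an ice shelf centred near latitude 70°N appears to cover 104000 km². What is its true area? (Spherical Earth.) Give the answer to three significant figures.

Mercator is conformal, so the point scale is isotropic: h = k = sec φ = 1/cos φ.
Areal scale = k² = sec²φ = 1/cos²(70°) = 1/0.3420² = 8.549.
True area = apparent / (areal scale) = 104000 / 8.549 ≈ 12200 km².

12200 km²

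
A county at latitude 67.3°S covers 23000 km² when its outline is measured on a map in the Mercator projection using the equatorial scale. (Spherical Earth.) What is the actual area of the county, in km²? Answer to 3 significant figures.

3430 km²

For Mercator, h = k = sec φ (a conformal cylindrical projection has a single point scale, 1/cos φ).
Areal scale = k² = sec²φ = 1/cos²(67.3°) = 1/0.3859² = 6.715.
True area = apparent / (areal scale) = 23000 / 6.715 ≈ 3430 km².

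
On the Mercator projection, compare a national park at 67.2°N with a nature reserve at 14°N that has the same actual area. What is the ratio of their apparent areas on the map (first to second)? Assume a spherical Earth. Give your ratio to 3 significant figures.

6.27

Mercator areal scale is sec²φ.
At 67.2°: sec²(67.2°) = 1/0.3875² = 6.659.
At 14°: sec²(14°) = 1/0.9703² = 1.062.
Ratio = 6.659/1.062 = cos²(14°)/cos²(67.2°) ≈ 6.27.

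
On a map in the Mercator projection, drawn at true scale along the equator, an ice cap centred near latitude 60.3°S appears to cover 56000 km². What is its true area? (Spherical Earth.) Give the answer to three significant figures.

For Mercator, h = k = sec φ (a conformal cylindrical projection has a single point scale, 1/cos φ).
Areal scale = k² = sec²φ = 1/cos²(60.3°) = 1/0.4955² = 4.074.
True area = apparent / (areal scale) = 56000 / 4.074 ≈ 13700 km².

13700 km²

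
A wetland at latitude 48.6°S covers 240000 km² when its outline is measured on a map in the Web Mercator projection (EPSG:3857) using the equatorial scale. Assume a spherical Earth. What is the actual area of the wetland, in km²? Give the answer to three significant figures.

Mercator is conformal, so the point scale is isotropic: h = k = sec φ = 1/cos φ.
Areal scale = k² = sec²φ = 1/cos²(48.6°) = 1/0.6613² = 2.287.
True area = apparent / (areal scale) = 240000 / 2.287 ≈ 105000 km².

105000 km²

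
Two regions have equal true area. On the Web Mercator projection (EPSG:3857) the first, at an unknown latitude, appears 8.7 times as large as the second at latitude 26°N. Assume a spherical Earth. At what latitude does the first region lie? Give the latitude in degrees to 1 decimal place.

Mercator areal scale is sec²φ, so apparent-area ratio = sec²φ₁ / sec²φ₂ = cos²φ₂ / cos²φ₁.
cos²φ₂ / cos²φ₁ = 8.7  ⇒  cos φ₁ = cos 26° / √8.7 = 0.8988/2.950 = 0.3047.
φ₁ = arccos(0.3047) ≈ 72.3°.

72.3°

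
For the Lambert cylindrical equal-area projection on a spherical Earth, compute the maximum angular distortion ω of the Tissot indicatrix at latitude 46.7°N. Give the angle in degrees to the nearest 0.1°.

The Lambert cylindrical equal-area projection is the cylindrical equal-area projection with its standard parallel at the equator (φ₀ = 0). A cylindrical equal-area projection with standard parallel φ₀ has meridian scale h = cos φ / cos φ₀ and parallel scale k = cos φ₀ / cos φ (so areas are preserved, h·k = 1).
At 46.7°: h = 0.6858, k = 1.458; principal scales a = 1.458, b = 0.6858.
sin(ω/2) = (a − b)/(a + b) = 0.7723/2.144 = 0.3602, so ω = 2 arcsin(0.3602) ≈ 42.2°.

42.2°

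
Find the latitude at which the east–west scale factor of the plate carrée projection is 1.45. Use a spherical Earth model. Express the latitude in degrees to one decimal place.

Plate carrée: h = 1, k = sec φ along parallels.
sec φ = 1.45  ⇒  cos φ = 0.6897  ⇒  φ ≈ 46.4°.

46.4°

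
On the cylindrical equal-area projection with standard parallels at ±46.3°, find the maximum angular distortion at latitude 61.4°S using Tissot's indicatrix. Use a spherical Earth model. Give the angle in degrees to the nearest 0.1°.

41.1°

Cylindrical equal-area (φ₀ = 46.3°): h = cos φ / cos 46.3° along meridians, k = cos 46.3° / cos φ along parallels; h·k = 1.
At 61.4°: h = 0.6929, k = 1.443; principal scales a = 1.443, b = 0.6929.
sin(ω/2) = (a − b)/(a + b) = 0.7504/2.136 = 0.3513, so ω = 2 arcsin(0.3513) ≈ 41.1°.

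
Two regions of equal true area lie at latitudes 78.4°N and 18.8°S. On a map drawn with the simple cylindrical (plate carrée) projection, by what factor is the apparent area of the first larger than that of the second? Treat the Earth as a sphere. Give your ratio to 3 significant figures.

4.71

Plate carrée maps x = Rλ, y = Rφ. The meridian scale is h = 1 and the parallel scale is k = 1/cos φ = sec φ.
Areal scale at 78.4°: h·k = 1.000 × 4.973 = 4.973.
Areal scale at 18.8°: h·k = 1.000 × 1.056 = 1.056.
Ratio = 4.973/1.056 ≈ 4.71.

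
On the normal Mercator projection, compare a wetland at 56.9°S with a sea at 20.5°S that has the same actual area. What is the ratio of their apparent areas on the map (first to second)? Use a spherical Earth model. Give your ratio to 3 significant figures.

Mercator is conformal with k = sec φ, so areal scale = k² = sec²φ.
At 56.9°: sec²(56.9°) = 1/0.5461² = 3.353.
At 20.5°: sec²(20.5°) = 1/0.9367² = 1.140.
Ratio = 3.353/1.140 = cos²(20.5°)/cos²(56.9°) ≈ 2.94.

2.94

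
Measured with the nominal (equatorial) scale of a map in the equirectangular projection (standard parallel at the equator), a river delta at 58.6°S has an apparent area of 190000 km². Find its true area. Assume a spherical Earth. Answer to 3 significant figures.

99000 km²

In the plate carrée (x = Rλ, y = Rφ), meridians are true-scale (h = 1) and parallels are stretched by k = sec φ.
Areal scale = h·k = 1 × sec φ; at 58.6°, h = 1.000, k = 1.919, so h·k = 1.919.
True area = apparent / (areal scale) = 190000 / 1.919 ≈ 99000 km².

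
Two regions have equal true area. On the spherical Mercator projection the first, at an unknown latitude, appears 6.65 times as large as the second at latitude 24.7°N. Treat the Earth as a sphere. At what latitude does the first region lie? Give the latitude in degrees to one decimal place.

Mercator areal scale is sec²φ, so apparent-area ratio = sec²φ₁ / sec²φ₂ = cos²φ₂ / cos²φ₁.
cos²φ₂ / cos²φ₁ = 6.65  ⇒  cos φ₁ = cos 24.7° / √6.65 = 0.9085/2.579 = 0.3523.
φ₁ = arccos(0.3523) ≈ 69.4°.

69.4°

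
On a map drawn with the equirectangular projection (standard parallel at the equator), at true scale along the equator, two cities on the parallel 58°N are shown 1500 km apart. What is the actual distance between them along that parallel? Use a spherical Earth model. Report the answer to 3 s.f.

In the plate carrée (x = Rλ, y = Rφ), meridians are true-scale (h = 1) and parallels are stretched by k = sec φ.
Along the parallel at 58°, map distances are exaggerated by k = sec 58° = 1.887.
True distance = 1500 / 1.887 = 1500 × cos 58° ≈ 795 km.

795 km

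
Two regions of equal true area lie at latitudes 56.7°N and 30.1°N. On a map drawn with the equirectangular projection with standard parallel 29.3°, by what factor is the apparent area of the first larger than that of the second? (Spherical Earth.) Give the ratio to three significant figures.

With standard parallel φ₀ = 29.3°, the equirectangular projection gives x = Rλ cos φ₀, y = Rφ, so h = 1 and k = cos 29.3° / cos φ.
Areal scale at 56.7°: h·k = 1.000 × 1.588 = 1.588.
Areal scale at 30.1°: h·k = 1.000 × 1.008 = 1.008.
Ratio = 1.588/1.008 ≈ 1.58.

1.58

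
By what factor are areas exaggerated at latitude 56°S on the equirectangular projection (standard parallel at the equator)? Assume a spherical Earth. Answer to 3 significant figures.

Plate carrée maps x = Rλ, y = Rφ. The meridian scale is h = 1 and the parallel scale is k = 1/cos φ = sec φ.
Areal scale = h·k = 1 × sec φ; at 56°, h = 1.000, k = 1.788, so h·k = 1.788.

1.79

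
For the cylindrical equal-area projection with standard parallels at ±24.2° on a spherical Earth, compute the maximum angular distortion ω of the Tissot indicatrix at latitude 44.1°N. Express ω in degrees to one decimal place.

A cylindrical equal-area projection with standard parallel φ₀ has meridian scale h = cos φ / cos φ₀ and parallel scale k = cos φ₀ / cos φ (so areas are preserved, h·k = 1).
At 44.1°: h = 0.7873, k = 1.270; principal scales a = 1.270, b = 0.7873.
sin(ω/2) = (a − b)/(a + b) = 0.4828/2.057 = 0.2347, so ω = 2 arcsin(0.2347) ≈ 27.1°.

27.1°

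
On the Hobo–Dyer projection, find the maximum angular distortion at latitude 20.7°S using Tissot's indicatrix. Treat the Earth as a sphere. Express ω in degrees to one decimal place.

18.8°

Hobo–Dyer is a cylindrical equal-area projection with standard parallels at ±37.5°. A cylindrical equal-area projection with standard parallel φ₀ has meridian scale h = cos φ / cos φ₀ and parallel scale k = cos φ₀ / cos φ (so areas are preserved, h·k = 1).
At 20.7°: h = 1.179, k = 0.8481; principal scales a = 1.179, b = 0.8481.
sin(ω/2) = (a − b)/(a + b) = 0.3310/2.027 = 0.1633, so ω = 2 arcsin(0.1633) ≈ 18.8°.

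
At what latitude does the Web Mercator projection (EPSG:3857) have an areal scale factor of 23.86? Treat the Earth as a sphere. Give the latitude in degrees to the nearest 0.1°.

Mercator areal scale is sec²φ.
sec²φ = 23.86  ⇒  cos²φ = 0.04191  ⇒  cos φ = 0.2047.
φ = arccos(0.2047) ≈ 78.2°.

78.2°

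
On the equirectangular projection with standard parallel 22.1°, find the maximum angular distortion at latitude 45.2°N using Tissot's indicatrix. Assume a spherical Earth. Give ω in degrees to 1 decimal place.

With standard parallel φ₀ = 22.1°, the equirectangular projection gives x = Rλ cos φ₀, y = Rφ, so h = 1 and k = cos 22.1° / cos φ.
At 45.2°: h = 1.000, k = 1.315; principal scales a = 1.315, b = 1.000.
sin(ω/2) = (a − b)/(a + b) = 0.3149/2.315 = 0.1360, so ω = 2 arcsin(0.1360) ≈ 15.6°.

15.6°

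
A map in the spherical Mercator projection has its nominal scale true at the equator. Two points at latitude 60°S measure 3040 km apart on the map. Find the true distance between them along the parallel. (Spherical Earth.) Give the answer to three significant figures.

Mercator is conformal, so the point scale is isotropic: h = k = sec φ = 1/cos φ.
Along the parallel at 60°, map distances are exaggerated by k = sec 60° = 2.000.
True distance = 3040 / 2.000 = 3040 × cos 60° ≈ 1520 km.

1520 km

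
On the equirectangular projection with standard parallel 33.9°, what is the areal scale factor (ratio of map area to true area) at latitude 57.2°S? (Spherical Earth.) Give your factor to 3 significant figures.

With standard parallel φ₀ = 33.9°, the equirectangular projection gives x = Rλ cos φ₀, y = Rφ, so h = 1 and k = cos 33.9° / cos φ.
Areal scale = h·k = 1 × cos φ₀ / cos φ; at 57.2°, h = 1.000, k = 1.532, so h·k = 1.532.

1.53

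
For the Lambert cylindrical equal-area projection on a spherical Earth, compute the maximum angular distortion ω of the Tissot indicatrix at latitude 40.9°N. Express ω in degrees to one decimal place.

The Lambert cylindrical equal-area projection is the cylindrical equal-area projection with its standard parallel at the equator (φ₀ = 0). For cylindrical equal-area with standard parallel φ₀, h = cos φ / cos φ₀ and k = cos φ₀ / cos φ, so h·k = 1.
At 40.9°: h = 0.7559, k = 1.323; principal scales a = 1.323, b = 0.7559.
sin(ω/2) = (a − b)/(a + b) = 0.5672/2.079 = 0.2728, so ω = 2 arcsin(0.2728) ≈ 31.7°.

31.7°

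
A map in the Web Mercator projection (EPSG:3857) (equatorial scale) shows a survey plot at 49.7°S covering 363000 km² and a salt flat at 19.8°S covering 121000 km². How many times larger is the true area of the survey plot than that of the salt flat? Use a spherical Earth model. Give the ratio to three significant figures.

1.42

On Mercator the areal scale is sec²φ, so true area = apparent × cos²φ.
True area of survey plot: 363000 × cos²(49.7°) = 363000 × 0.4183 = 151900 km².
True area of salt flat: 121000 × cos²(19.8°) = 121000 × 0.8853 = 107100 km².
Ratio = 151900 / 107100 ≈ 1.42.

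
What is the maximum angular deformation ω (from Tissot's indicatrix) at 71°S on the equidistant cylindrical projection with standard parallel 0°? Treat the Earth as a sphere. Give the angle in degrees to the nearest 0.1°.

61.2°

Plate carrée maps x = Rλ, y = Rφ. The meridian scale is h = 1 and the parallel scale is k = 1/cos φ = sec φ.
At 71°: h = 1.000, k = 3.072; principal scales a = 3.072, b = 1.000.
sin(ω/2) = (a − b)/(a + b) = 2.072/4.072 = 0.5088, so ω = 2 arcsin(0.5088) ≈ 61.2°.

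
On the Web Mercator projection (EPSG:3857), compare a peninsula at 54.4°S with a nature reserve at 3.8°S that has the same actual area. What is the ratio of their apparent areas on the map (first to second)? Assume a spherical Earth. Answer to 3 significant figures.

2.94

Mercator is conformal with k = sec φ, so areal scale = k² = sec²φ.
At 54.4°: sec²(54.4°) = 1/0.5821² = 2.951.
At 3.8°: sec²(3.8°) = 1/0.9978² = 1.004.
Ratio = 2.951/1.004 = cos²(3.8°)/cos²(54.4°) ≈ 2.94.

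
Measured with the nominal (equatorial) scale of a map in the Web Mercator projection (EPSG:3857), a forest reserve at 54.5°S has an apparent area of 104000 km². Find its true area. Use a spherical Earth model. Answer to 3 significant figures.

35100 km²

The Mercator projection is conformal; its linear scale factor is the same in every direction and equals sec φ = 1/cos φ.
Areal scale = k² = sec²φ = 1/cos²(54.5°) = 1/0.5807² = 2.965.
True area = apparent / (areal scale) = 104000 / 2.965 ≈ 35100 km².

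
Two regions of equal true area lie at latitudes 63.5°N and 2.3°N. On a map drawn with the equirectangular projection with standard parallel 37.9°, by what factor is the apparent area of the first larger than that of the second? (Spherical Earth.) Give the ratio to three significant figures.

2.24

The equidistant cylindrical projection with φ₀ = 37.9° has h = 1 (meridians true) and k = cos φ₀ / cos φ along parallels.
Areal scale at 63.5°: h·k = 1.000 × 1.768 = 1.768.
Areal scale at 2.3°: h·k = 1.000 × 0.7897 = 0.7897.
Ratio = 1.768/0.7897 ≈ 2.24.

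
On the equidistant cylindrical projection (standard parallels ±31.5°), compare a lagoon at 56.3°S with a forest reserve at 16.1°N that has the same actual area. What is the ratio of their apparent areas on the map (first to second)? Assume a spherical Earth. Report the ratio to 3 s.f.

With standard parallel φ₀ = 31.5°, the equirectangular projection gives x = Rλ cos φ₀, y = Rφ, so h = 1 and k = cos 31.5° / cos φ.
Areal scale at 56.3°: h·k = 1.000 × 1.537 = 1.537.
Areal scale at 16.1°: h·k = 1.000 × 0.8874 = 0.8874.
Ratio = 1.537/0.8874 ≈ 1.73.

1.73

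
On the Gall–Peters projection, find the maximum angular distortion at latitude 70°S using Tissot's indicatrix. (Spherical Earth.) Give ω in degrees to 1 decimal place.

Gall–Peters is a cylindrical equal-area projection with standard parallels at ±45°. Cylindrical equal-area (φ₀ = 45°): h = cos φ / cos 45° along meridians, k = cos 45° / cos φ along parallels; h·k = 1.
At 70°: h = 0.4837, k = 2.067; principal scales a = 2.067, b = 0.4837.
sin(ω/2) = (a − b)/(a + b) = 1.584/2.551 = 0.6208, so ω = 2 arcsin(0.6208) ≈ 76.7°.

76.7°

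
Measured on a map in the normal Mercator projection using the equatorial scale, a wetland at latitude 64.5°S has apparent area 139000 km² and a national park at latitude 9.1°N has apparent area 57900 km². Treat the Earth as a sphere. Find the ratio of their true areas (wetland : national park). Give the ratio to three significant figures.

0.456

On Mercator the areal scale is sec²φ, so true area = apparent × cos²φ.
True area of wetland: 139000 × cos²(64.5°) = 139000 × 0.1853 = 25760 km².
True area of national park: 57900 × cos²(9.1°) = 57900 × 0.9750 = 56450 km².
Ratio = 25760 / 56450 ≈ 0.456.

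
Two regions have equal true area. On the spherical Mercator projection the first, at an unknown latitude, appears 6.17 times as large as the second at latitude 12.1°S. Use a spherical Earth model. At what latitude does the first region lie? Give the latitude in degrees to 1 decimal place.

For equal true areas on Mercator, apparent areas scale as sec²φ, so the ratio is cos²φ₂ / cos²φ₁.
cos²φ₂ / cos²φ₁ = 6.17  ⇒  cos φ₁ = cos 12.1° / √6.17 = 0.9778/2.484 = 0.3936.
φ₁ = arccos(0.3936) ≈ 66.8°.

66.8°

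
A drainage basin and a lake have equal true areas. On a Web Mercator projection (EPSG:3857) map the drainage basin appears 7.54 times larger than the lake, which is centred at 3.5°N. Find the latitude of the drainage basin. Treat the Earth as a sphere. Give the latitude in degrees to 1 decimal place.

Mercator areal scale is sec²φ, so apparent-area ratio = sec²φ₁ / sec²φ₂ = cos²φ₂ / cos²φ₁.
cos²φ₂ / cos²φ₁ = 7.54  ⇒  cos φ₁ = cos 3.5° / √7.54 = 0.9981/2.746 = 0.3635.
φ₁ = arccos(0.3635) ≈ 68.7°.

68.7°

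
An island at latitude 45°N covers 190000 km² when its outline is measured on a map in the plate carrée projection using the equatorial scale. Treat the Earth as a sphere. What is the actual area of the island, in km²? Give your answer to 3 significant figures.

134000 km²

In the plate carrée (x = Rλ, y = Rφ), meridians are true-scale (h = 1) and parallels are stretched by k = sec φ.
Areal scale = h·k = 1 × sec φ; at 45°, h = 1.000, k = 1.414, so h·k = 1.414.
True area = apparent / (areal scale) = 190000 / 1.414 ≈ 134000 km².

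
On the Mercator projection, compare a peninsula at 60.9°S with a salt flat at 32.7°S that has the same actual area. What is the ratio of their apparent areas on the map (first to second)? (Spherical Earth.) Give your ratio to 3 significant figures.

2.99

On Mercator, area is exaggerated by sec²φ = 1/cos²φ.
At 60.9°: sec²(60.9°) = 1/0.4863² = 4.228.
At 32.7°: sec²(32.7°) = 1/0.8415² = 1.412.
Ratio = 4.228/1.412 = cos²(32.7°)/cos²(60.9°) ≈ 2.99.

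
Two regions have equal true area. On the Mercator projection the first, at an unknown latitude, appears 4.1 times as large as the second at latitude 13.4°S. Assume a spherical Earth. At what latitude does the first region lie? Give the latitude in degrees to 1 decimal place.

61.3°

On Mercator, (apparent₁)/(apparent₂) = sec²φ₁ / sec²φ₂ when true areas are equal.
cos²φ₂ / cos²φ₁ = 4.1  ⇒  cos φ₁ = cos 13.4° / √4.1 = 0.9728/2.025 = 0.4804.
φ₁ = arccos(0.4804) ≈ 61.3°.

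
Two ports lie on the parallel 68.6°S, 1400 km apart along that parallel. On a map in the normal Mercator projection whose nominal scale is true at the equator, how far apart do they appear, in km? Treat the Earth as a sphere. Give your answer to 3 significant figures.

For Mercator, h = k = sec φ (a conformal cylindrical projection has a single point scale, 1/cos φ).
Along the parallel, k = sec 68.6° = 1/0.3649 = 2.741.
Map distance = 1400 × 2.741 ≈ 3840 km.

3840 km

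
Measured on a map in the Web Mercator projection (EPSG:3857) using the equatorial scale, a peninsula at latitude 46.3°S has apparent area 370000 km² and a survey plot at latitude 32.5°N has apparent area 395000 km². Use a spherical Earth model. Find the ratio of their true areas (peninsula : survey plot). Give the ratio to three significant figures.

Mercator's areal exaggeration is sec²φ; hence true area = (apparent area) · cos²φ.
True area of peninsula: 370000 × cos²(46.3°) = 370000 × 0.4773 = 176600 km².
True area of survey plot: 395000 × cos²(32.5°) = 395000 × 0.7113 = 281000 km².
Ratio = 176600 / 281000 ≈ 0.629.

0.629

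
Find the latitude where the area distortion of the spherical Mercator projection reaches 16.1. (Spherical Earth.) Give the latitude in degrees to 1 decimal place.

75.6°

Mercator areal scale is sec²φ.
sec²φ = 16.1  ⇒  cos²φ = 0.06211  ⇒  cos φ = 0.2492.
φ = arccos(0.2492) ≈ 75.6°.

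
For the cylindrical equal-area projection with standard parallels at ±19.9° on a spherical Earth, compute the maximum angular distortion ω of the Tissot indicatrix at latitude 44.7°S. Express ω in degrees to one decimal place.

31.7°

Cylindrical equal-area (φ₀ = 19.9°): h = cos φ / cos 19.9° along meridians, k = cos 19.9° / cos φ along parallels; h·k = 1.
At 44.7°: h = 0.7559, k = 1.323; principal scales a = 1.323, b = 0.7559.
sin(ω/2) = (a − b)/(a + b) = 0.5669/2.079 = 0.2727, so ω = 2 arcsin(0.2727) ≈ 31.7°.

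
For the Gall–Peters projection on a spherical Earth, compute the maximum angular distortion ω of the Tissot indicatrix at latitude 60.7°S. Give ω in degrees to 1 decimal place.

41.3°

Gall–Peters is a cylindrical equal-area projection with standard parallels at ±45°. Cylindrical equal-area (φ₀ = 45°): h = cos φ / cos 45° along meridians, k = cos 45° / cos φ along parallels; h·k = 1.
At 60.7°: h = 0.6921, k = 1.445; principal scales a = 1.445, b = 0.6921.
sin(ω/2) = (a − b)/(a + b) = 0.7528/2.137 = 0.3523, so ω = 2 arcsin(0.3523) ≈ 41.3°.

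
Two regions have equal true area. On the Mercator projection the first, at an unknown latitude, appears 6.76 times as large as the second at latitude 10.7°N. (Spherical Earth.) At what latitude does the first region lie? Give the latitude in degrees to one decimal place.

For equal true areas on Mercator, apparent areas scale as sec²φ, so the ratio is cos²φ₂ / cos²φ₁.
cos²φ₂ / cos²φ₁ = 6.76  ⇒  cos φ₁ = cos 10.7° / √6.76 = 0.9826/2.600 = 0.3779.
φ₁ = arccos(0.3779) ≈ 67.8°.

67.8°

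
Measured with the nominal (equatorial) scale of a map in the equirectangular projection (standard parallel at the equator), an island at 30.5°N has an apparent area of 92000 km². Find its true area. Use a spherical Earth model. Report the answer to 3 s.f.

79300 km²

In the plate carrée (x = Rλ, y = Rφ), meridians are true-scale (h = 1) and parallels are stretched by k = sec φ.
Areal scale = h·k = 1 × sec φ; at 30.5°, h = 1.000, k = 1.161, so h·k = 1.161.
True area = apparent / (areal scale) = 92000 / 1.161 ≈ 79300 km².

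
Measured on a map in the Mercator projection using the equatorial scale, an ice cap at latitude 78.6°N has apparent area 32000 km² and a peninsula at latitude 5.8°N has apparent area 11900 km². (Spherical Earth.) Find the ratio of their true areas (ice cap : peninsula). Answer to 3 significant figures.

Mercator's areal exaggeration is sec²φ; hence true area = (apparent area) · cos²φ.
True area of ice cap: 32000 × cos²(78.6°) = 32000 × 0.03907 = 1250 km².
True area of peninsula: 11900 × cos²(5.8°) = 11900 × 0.9898 = 11780 km².
Ratio = 1250 / 11780 ≈ 0.106.

0.106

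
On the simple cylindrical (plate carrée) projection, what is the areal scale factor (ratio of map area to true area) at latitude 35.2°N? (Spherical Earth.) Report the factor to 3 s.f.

1.22

In the plate carrée (x = Rλ, y = Rφ), meridians are true-scale (h = 1) and parallels are stretched by k = sec φ.
Areal scale = h·k = 1 × sec φ; at 35.2°, h = 1.000, k = 1.224, so h·k = 1.224.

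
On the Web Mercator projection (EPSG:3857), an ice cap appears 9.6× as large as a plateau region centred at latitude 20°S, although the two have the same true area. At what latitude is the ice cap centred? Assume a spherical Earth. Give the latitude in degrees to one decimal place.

Mercator areal scale is sec²φ, so apparent-area ratio = sec²φ₁ / sec²φ₂ = cos²φ₂ / cos²φ₁.
cos²φ₂ / cos²φ₁ = 9.6  ⇒  cos φ₁ = cos 20° / √9.6 = 0.9397/3.098 = 0.3033.
φ₁ = arccos(0.3033) ≈ 72.3°.

72.3°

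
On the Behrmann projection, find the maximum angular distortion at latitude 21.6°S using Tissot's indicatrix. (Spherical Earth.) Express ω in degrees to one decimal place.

Behrmann is a cylindrical equal-area projection with standard parallels at ±30°. For cylindrical equal-area with standard parallel φ₀, h = cos φ / cos φ₀ and k = cos φ₀ / cos φ, so h·k = 1.
At 21.6°: h = 1.074, k = 0.9314; principal scales a = 1.074, b = 0.9314.
sin(ω/2) = (a − b)/(a + b) = 0.1422/2.005 = 0.07091, so ω = 2 arcsin(0.07091) ≈ 8.1°.

8.1°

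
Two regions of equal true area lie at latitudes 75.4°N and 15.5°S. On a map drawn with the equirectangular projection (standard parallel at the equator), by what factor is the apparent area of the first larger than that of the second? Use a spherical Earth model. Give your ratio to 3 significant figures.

For the equirectangular projection with φ₀ = 0 (plate carrée), h = 1 along meridians and k = sec φ along parallels.
Areal scale at 75.4°: h·k = 1.000 × 3.967 = 3.967.
Areal scale at 15.5°: h·k = 1.000 × 1.038 = 1.038.
Ratio = 3.967/1.038 ≈ 3.82.

3.82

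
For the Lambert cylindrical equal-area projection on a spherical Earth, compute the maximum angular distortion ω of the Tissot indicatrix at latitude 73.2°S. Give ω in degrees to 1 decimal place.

The Lambert cylindrical equal-area projection is the cylindrical equal-area projection with its standard parallel at the equator (φ₀ = 0). Cylindrical equal-area (φ₀ = 0°): h = cos φ / cos 0° along meridians, k = cos 0° / cos φ along parallels; h·k = 1.
At 73.2°: h = 0.2890, k = 3.460; principal scales a = 3.460, b = 0.2890.
sin(ω/2) = (a − b)/(a + b) = 3.171/3.749 = 0.8458, so ω = 2 arcsin(0.8458) ≈ 115.5°.

115.5°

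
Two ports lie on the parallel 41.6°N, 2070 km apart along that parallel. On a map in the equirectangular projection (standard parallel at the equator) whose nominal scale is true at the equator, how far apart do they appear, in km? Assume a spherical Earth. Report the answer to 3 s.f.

In the plate carrée (x = Rλ, y = Rφ), meridians are true-scale (h = 1) and parallels are stretched by k = sec φ.
Along the parallel, k = sec 41.6° = 1/0.7478 = 1.337.
Map distance = 2070 × 1.337 ≈ 2770 km.

2770 km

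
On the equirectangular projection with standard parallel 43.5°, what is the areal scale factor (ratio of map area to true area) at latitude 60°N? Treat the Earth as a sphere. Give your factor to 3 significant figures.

With standard parallel φ₀ = 43.5°, the equirectangular projection gives x = Rλ cos φ₀, y = Rφ, so h = 1 and k = cos 43.5° / cos φ.
Areal scale = h·k = 1 × cos φ₀ / cos φ; at 60°, h = 1.000, k = 1.451, so h·k = 1.451.

1.45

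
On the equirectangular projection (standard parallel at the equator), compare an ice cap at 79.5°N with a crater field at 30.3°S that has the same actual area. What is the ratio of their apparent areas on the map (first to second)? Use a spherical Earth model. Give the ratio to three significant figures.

4.74

In the plate carrée (x = Rλ, y = Rφ), meridians are true-scale (h = 1) and parallels are stretched by k = sec φ.
Areal scale at 79.5°: h·k = 1.000 × 5.487 = 5.487.
Areal scale at 30.3°: h·k = 1.000 × 1.158 = 1.158.
Ratio = 5.487/1.158 ≈ 4.74.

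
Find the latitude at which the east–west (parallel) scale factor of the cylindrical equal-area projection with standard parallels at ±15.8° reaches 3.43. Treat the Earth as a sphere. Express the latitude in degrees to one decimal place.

A cylindrical equal-area projection with standard parallel φ₀ has meridian scale h = cos φ / cos φ₀ and parallel scale k = cos φ₀ / cos φ (so areas are preserved, h·k = 1).
k = cos φ₀ / cos φ = 3.43  ⇒  cos φ = cos 15.8° / 3.43 = 0.2805.
φ = arccos(0.2805) ≈ 73.7°.

73.7°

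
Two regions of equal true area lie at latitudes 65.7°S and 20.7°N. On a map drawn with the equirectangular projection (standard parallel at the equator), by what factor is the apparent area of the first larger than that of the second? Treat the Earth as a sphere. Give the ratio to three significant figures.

For the equirectangular projection with φ₀ = 0 (plate carrée), h = 1 along meridians and k = sec φ along parallels.
Areal scale at 65.7°: h·k = 1.000 × 2.430 = 2.430.
Areal scale at 20.7°: h·k = 1.000 × 1.069 = 1.069.
Ratio = 2.430/1.069 ≈ 2.27.

2.27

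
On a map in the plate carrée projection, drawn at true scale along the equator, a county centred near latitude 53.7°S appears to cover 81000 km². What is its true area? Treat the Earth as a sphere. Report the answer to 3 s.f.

48000 km²

Plate carrée maps x = Rλ, y = Rφ. The meridian scale is h = 1 and the parallel scale is k = 1/cos φ = sec φ.
Areal scale = h·k = 1 × sec φ; at 53.7°, h = 1.000, k = 1.689, so h·k = 1.689.
True area = apparent / (areal scale) = 81000 / 1.689 ≈ 48000 km².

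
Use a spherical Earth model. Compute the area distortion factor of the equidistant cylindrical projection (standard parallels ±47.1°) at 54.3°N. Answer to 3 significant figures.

1.17

The equidistant cylindrical projection with φ₀ = 47.1° has h = 1 (meridians true) and k = cos φ₀ / cos φ along parallels.
Areal scale = h·k = 1 × cos φ₀ / cos φ; at 54.3°, h = 1.000, k = 1.167, so h·k = 1.167.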